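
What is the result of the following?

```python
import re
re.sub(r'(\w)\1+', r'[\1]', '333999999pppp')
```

'[3][9][p]'

`\1` is not a pattern — it's the concrete string captured by group 1, re-applied verbatim.
The replacement refers to a captured group, so each match is rewritten using its own captured text.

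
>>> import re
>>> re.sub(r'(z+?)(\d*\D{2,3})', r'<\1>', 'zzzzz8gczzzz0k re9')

'<z><z><z>0k re9'

A `+?`/`*?`/`{m,n}?` starts at its minimum and grows only as far as needed for what follows to match.
`\1` in the replacement pulls in group 1's text for each match.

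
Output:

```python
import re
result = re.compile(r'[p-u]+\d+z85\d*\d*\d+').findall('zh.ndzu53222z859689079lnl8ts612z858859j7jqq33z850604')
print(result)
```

['u53222z859689079', 'ts612z858859', 'qq33z850604']

Since nothing is captured, `findall` lists the 3 matched substrings directly.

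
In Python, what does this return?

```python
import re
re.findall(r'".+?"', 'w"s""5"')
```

['"s"', '"5"']

With the lazy modifier that quantifier settles for the fewest repetitions that let the rest of the pattern succeed (the atoms after it are unaffected and can still be greedy).
Walking the string: at [1:4] → '"s"'; at [4:7] → '"5"'.
`findall` yields the raw match text (2 of them) because the pattern has no groups.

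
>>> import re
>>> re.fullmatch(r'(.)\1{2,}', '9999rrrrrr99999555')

None

A backreference is literal: `\1` must see the identical characters the first group matched.
`fullmatch` succeeds only if the pattern covers the string from start to end.
Here there's no way to consume every character, so the call returns None.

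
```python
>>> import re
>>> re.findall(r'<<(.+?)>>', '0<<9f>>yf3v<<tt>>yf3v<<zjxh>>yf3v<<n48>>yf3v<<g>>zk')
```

['9f', 'tt', 'zjxh', 'n48', 'g']

Because there's exactly one group, `findall` drops the full match and keeps group 1 from each hit.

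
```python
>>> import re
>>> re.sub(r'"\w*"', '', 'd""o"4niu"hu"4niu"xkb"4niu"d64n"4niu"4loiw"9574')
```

'dohuxkbd64n4loiw"9574'

Matches: at [1:3] → '""'; at [4:10] → '"4niu"'; at [12:18] → '"4niu"'; at [21:27] → '"4niu"'; at [31:37] → '"4niu"'.
`sub` substitutes '' at each match site.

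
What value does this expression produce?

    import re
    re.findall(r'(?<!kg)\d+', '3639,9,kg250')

A negative assertion filters positions out without eating any characters.
Walking the string: at [0:4] → '3639'; at [5:6] → '9'; at [10:12] → '50'.
With no groups in the pattern, `findall` gives back each whole match — 3 here.

['3639', '9', '50']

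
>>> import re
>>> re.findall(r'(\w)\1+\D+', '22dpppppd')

The backreference `\1` re-matches whatever the first group consumed, character for character.
Walking the string: at [0:9] match '22dpppppd', group 1 = '2'.
One capturing group, so `findall` returns just the captured substring from the one match — 1 in all.

['2']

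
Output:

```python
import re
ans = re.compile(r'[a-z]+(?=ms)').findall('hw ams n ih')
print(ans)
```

['a']

Lookahead/lookbehind check context without consuming it, so the matched span excludes the asserted characters.
Scanning left to right: at [3:4] → 'a'.
Since nothing is captured, `findall` lists the 1 matched substring directly.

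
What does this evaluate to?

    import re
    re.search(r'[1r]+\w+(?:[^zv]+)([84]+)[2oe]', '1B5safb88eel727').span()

This matches one or more of one of [1r], then one or more of a word character; then one or more of any character except [zv] (non-capturing group); then one or more of one of [84] (captured); then one of [2oe].
Unlike `match`, `search` isn't anchored — it looks for the pattern anywhere in the string.
The match spans [0:10] → '1B5safb88e'.
Captured: group 1 = '8'.

(0, 10)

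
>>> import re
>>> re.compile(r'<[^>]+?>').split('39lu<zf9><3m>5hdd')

['39lu', '', '5hdd']

Each match becomes a cut point; 3 segments remain.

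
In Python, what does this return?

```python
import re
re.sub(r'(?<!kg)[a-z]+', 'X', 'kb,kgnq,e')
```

`(?!…)`/`(?<!…)` only lets a position through if the neighbouring text does NOT match; no characters are consumed.
Matches: at [0:2] → 'kb'; at [3:7] → 'kgnq'; at [8:9] → 'e'.
Each match is replaced by 'X'.

'X,X,X'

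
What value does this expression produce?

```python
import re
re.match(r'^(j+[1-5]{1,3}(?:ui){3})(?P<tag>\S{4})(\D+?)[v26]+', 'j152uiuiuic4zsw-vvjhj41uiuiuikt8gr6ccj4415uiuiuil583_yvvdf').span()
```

(0, 18)

`match` is anchored at position 0; if the pattern doesn't fit there, it returns None.
The match spans [0:18] → 'j152uiuiuic4zsw-vv'.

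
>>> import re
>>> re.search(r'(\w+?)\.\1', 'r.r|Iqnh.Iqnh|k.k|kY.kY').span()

(0, 3)

`\1` has to match the exact text group 1 already captured.
Unlike `match`, `search` isn't anchored — it looks for the pattern anywhere in the string.
The match spans [0:3] → 'r.r'.
Captured: group 1 = 'r'.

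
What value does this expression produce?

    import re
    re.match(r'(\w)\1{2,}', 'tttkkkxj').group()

'ttt'

A backreference is literal: `\1` must see the identical characters the first group matched.
`match` is anchored at position 0; if the pattern doesn't fit there, it returns None.
The match spans [0:3] → 'ttt'.
Captured: group 1 = 't'.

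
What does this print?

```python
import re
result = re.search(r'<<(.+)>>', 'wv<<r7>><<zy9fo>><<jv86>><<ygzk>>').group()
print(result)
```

<<r7>><<zy9fo>><<jv86>><<ygzk>>

The match spans [2:33] → '<<r7>><<zy9fo>><<jv86>><<ygzk>>'.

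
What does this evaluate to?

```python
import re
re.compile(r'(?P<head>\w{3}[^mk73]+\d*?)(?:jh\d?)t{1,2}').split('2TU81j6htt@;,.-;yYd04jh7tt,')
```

Pattern: exactly 3 of a word character, then one or more of any character except [mk73], then zero or more of a digit (lazy) (captured as 'head'); then the literal 'jh', then optionally a digit (non-capturing group); then 1 to 2 of a literal 't'.
With a capturing group present, the delimiter's captured portion is kept in the result list.

['', '2TU81j6htt@;,.-;yYd04', ',']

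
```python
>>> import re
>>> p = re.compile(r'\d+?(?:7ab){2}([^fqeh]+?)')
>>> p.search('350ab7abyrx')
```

None

This matches one or more of a digit (lazy), then the literal '7ab' repeated 2 times; then one or more of any character except [fqeh] (lazy) (captured).
`re.search` tries every starting position until one works.
Here nothing in the string fits, so the call returns None.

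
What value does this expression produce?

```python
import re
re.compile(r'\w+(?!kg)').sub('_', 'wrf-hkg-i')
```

The negative lookaround is zero-width — it rules out positions where the adjacent text would match, without consuming anything.
Every occurrence is swapped for '_'.

'_-_-_'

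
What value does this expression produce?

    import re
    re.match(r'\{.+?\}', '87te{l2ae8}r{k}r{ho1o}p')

None

`re.match` won't scan ahead — the pattern has to work from the very first character.
Here the pattern fails at index 0, so the call returns None.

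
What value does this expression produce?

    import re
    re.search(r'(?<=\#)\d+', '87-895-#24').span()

(8, 10)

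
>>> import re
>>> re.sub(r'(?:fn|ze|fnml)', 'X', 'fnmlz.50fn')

'Xmlz.50X'

The regex engine tests alternatives in the order written; an earlier branch that matches wins even if a later one would match more.
Matches: at [0:2] → 'fn'; at [8:10] → 'fn'.
Every occurrence is swapped for 'X'.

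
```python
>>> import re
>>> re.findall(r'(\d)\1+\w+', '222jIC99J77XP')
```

A backreference is literal: `\1` must see the identical characters the first group matched.
Matches: at [0:13] match '222jIC99J77XP', group 1 = '2'.
One capturing group, so `findall` returns just the captured substring from the one match — 1 in all.

['2']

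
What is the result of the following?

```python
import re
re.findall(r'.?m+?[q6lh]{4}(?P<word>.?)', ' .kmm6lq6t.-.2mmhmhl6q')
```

['t', '']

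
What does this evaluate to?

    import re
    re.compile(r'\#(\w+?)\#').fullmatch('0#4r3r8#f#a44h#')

None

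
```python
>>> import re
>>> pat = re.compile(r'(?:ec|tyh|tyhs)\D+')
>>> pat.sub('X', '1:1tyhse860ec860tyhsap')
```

'1:1X860ec860X'

Matches: at [3:8] → 'tyhse'; at [16:22] → 'tyhsap'.
Every occurrence is swapped for 'X'.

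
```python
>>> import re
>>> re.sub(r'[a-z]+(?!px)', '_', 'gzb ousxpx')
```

`(?!…)`/`(?<!…)` only lets a position through if the neighbouring text does NOT match; no characters are consumed.
Matches: at [0:3] → 'gzb'; at [4:10] → 'ousxpx'.
Each match is replaced by '_'.

'_ _'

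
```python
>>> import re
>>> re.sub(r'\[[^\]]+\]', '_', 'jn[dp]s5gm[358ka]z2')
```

Every occurrence is swapped for '_'.

'jn_s5gm_z2'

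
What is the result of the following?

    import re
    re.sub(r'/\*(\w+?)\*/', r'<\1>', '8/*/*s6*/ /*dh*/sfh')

'8/*<s6> <dh>sfh'

Matches: at [3:9] → '/*s6*/'; at [10:16] → '/*dh*/'.
`\1` in the replacement pulls in group 1's text for each match.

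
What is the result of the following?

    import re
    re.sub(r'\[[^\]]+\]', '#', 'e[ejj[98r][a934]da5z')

'e##da5z'

Matches: at [1:10] → '[ejj[98r]'; at [10:16] → '[a934]'.
Each match is replaced by '#'.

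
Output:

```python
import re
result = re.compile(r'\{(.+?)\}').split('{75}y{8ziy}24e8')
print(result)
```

Matches to split on: at [0:4] → '{75}'; at [5:11] → '{8ziy}'.
With a capturing group present, the delimiter's captured portion is kept in the result list.

['', '75', 'y', '8ziy', '24e8']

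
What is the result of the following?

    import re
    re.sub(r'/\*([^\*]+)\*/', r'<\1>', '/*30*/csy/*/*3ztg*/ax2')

Matches: at [0:6] → '/*30*/'; at [11:19] → '/*3ztg*/'.
The replacement refers to a captured group, so each match is rewritten using its own captured text.

'<30>csy/*<3ztg>ax2'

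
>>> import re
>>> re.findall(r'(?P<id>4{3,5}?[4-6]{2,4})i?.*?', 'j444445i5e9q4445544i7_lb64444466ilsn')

The pattern matches 3 to 5 of the literal '4' (lazy), then 2 to 4 of a character in [4-6] (captured as 'id'); then optionally the literal 'i', then zero or more of any character (lazy).
A non-greedy quantifier consumes as few characters as it can — just enough that the remainder of the pattern still matches from where it stops; whatever follows it matches normally.
Matches: at [1:8] match '444445i', group 1 = '444445'; at [12:20] match '4445544i', group 1 = '4445544'; at [25:33] match '4444466i', group 1 = '4444466'.
With a single group, `findall` returns only what that group captured — 3 items.

['444445', '4445544', '4444466']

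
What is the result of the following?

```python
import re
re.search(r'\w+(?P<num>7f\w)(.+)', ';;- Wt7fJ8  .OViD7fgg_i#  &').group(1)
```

'7fJ'

This matches one or more of a word character; then the literal '7f', then a word character (captured as 'num'); then one or more of any character (captured).
`re.search` tries every starting position until one works.
The match spans [4:27] → 'Wt7fJ8  .OViD7fgg_i#  &'.
Captured: group 1 = '7fJ', group 2 = '8  .OViD7fgg_i#  &'.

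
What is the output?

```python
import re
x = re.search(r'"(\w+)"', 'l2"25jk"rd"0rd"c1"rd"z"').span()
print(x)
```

(2, 8)

The match spans [2:8] → '"25jk"'.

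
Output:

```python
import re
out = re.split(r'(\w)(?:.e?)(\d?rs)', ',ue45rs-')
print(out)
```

[',u', 'e', '5rs', '-']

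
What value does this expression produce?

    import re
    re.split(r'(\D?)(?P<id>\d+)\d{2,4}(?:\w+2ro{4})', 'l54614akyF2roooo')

The pattern matches optionally a non-digit (captured); then one or more of a digit (captured as 'id'); then 2 to 4 of a digit; then one or more of a word character, then the literal '2r', then exactly 4 of a literal 'o' (non-capturing group).
With a capturing group present, the delimiter's captured portion is kept in the result list.

['', 'l', '546', '']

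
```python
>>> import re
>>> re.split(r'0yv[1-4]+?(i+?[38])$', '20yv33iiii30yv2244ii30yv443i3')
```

['20yv33iiii30yv2244ii3', 'i3', '']

This matches the literal '0yv', then one or more of a character in [1-4] (lazy); then one or more of a literal 'i' (lazy), then one of [38] (captured); then anchored at the end.
With a capturing group present, the delimiter's captured portion is kept in the result list.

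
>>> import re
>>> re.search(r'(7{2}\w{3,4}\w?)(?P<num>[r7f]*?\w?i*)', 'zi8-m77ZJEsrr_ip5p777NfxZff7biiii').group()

'77ZJEsrr'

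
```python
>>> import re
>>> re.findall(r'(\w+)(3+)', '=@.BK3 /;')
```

The pattern matches one or more of a word character (captured); then one or more of a literal '3' (captured).
Walking the string: at [3:6] match 'BK3', groups = ('BK', '3').
Multiple groups make `findall` return tuples — one 2-tuple for the one match.

[('BK', '3')]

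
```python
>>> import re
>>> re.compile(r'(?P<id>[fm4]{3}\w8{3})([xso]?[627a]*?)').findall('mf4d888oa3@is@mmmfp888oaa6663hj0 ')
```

[('mf4d888', 'o'), ('mmfp888', 'o')]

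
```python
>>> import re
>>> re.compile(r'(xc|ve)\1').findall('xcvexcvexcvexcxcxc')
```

['xc']

The backreference `\1` re-matches whatever the first group consumed, character for character.
Because there's exactly one group, `findall` drops the full match and keeps group 1 from the one hit.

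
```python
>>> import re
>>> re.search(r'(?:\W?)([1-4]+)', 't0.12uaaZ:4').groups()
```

('12',)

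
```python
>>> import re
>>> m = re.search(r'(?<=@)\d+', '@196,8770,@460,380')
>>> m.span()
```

(1, 4)

The positive lookaround only admits positions where the adjacent text matches; those characters stay outside the span.
The match spans [1:4] → '196'.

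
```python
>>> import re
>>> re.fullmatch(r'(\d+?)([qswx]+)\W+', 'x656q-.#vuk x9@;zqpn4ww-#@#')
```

This matches one or more of a digit (lazy) (captured); then one or more of one of [qswx] (captured); then one or more of a non-word character.
`re.fullmatch` is like wrapping the pattern in `^…$` (in single-line mode).
Here there's no way to consume every character, so the call returns None.

None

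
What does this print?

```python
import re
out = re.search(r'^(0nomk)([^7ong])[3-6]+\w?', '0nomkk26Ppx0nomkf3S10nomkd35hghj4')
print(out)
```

None

Pattern: anchored at the start of the string; then the literal '0no', then the literal 'mk' (captured); then any character except [7ong] (captured); then one or more of a character in [3-6], then optionally a word character.
`search` walks the string left to right and returns the first match it finds.
Here nothing in the string fits, so the call returns None.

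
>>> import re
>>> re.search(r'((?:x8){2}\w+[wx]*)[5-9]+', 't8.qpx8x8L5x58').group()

'x8x8L5x58'

Pattern: the literal 'x8' repeated 2 times, then one or more of a word character, then zero or more of one of [wx] (captured); then one or more of a character in [5-9].
The match spans [5:14] → 'x8x8L5x58'.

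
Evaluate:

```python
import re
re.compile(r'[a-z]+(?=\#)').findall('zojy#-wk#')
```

The lookaround is zero-width — it requires the adjacent text to match without consuming it, so the asserted text isn't part of the match.
Matches: at [0:4] → 'zojy'; at [6:8] → 'wk'.
Since nothing is captured, `findall` lists the 2 matched substrings directly.

['zojy', 'wk']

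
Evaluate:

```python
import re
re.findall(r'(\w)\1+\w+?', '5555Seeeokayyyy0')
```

['5', 'e', 'y']

`\1` has to match the exact text group 1 already captured.
One capturing group, so `findall` returns just the captured substring from each match — 3 in all.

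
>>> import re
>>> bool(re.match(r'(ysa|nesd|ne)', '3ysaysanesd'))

False

`re.match` only tries the pattern at the start of the string.
Here the pattern fails at index 0, so the call returns None, and `bool(None)` is False.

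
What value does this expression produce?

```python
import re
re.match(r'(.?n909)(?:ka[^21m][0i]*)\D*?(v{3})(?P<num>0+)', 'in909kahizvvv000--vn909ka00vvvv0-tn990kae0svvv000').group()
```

`re.match` only tries the pattern at the start of the string.
The match spans [0:16] → 'in909kahizvvv000'.

'in909kahizvvv000'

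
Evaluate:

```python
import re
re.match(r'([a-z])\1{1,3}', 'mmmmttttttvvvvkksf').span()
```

`\1` has to match the exact text group 1 already captured.
`re.match` won't scan ahead — the pattern has to work from the very first character.
The match spans [0:4] → 'mmmm'.
Captured: group 1 = 'm'.

(0, 4)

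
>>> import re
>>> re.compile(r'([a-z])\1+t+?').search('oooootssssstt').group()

'ooooot'

`\1` is not a pattern — it's the concrete string captured by group 1, re-applied verbatim.
`re.search` tries every starting position until one works.
The match spans [0:6] → 'ooooot'.
Captured: group 1 = 'o'.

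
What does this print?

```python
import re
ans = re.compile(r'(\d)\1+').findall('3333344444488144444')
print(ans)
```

The backreference `\1` re-matches whatever the first group consumed, character for character.
Scanning left to right: at [0:5] match '33333', group 1 = '3'; at [5:11] match '444444', group 1 = '4'; at [11:13] match '88', group 1 = '8'; at [14:19] match '44444', group 1 = '4'.
One capturing group, so `findall` returns just the captured substring from each match — 4 in all.

['3', '4', '8', '4']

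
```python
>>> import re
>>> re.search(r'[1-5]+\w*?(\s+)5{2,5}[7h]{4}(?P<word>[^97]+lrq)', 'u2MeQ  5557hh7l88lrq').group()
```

Pattern: one or more of a character in [1-5], then zero or more of a word character (lazy); then one or more of whitespace (captured); then 2 to 5 of the literal '5', then exactly 4 of one of [7h]; then one or more of any character except [97], then the literal 'lrq' (captured as 'word').
The match spans [1:20] → '2MeQ  5557hh7l88lrq'.

'2MeQ  5557hh7l88lrq'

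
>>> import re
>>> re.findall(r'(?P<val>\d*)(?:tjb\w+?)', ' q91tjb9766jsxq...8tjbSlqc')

['91', '8']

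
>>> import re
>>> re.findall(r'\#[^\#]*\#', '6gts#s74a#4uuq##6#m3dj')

['#s74a#', '##']

`findall` yields the raw match text (2 of them) because the pattern has no groups.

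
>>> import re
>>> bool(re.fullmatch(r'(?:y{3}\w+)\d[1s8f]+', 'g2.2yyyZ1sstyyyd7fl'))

False

`re.fullmatch` is like wrapping the pattern in `^…$` (in single-line mode).
Here there's no way to consume every character, so the call returns None, and `bool(None)` is False.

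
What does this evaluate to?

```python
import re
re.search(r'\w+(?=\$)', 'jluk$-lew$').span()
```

(0, 4)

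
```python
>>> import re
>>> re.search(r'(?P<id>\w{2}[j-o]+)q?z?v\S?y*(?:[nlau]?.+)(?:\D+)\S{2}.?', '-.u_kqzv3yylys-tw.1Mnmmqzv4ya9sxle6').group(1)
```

'u_k'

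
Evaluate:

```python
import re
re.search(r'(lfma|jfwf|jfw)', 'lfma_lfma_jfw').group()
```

`search` walks the string left to right and returns the first match it finds.
The match spans [0:4] → 'lfma'.
Captured: group 1 = 'lfma'.

'lfma'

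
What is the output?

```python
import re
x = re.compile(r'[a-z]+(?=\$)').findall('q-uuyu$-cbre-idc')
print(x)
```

Because the assertion is zero-width, the text it checks is not consumed and won't appear in the result.
Walking the string: at [2:6] → 'uuyu'.
With no groups in the pattern, `findall` gives back each whole match — 1 here.

['uuyu']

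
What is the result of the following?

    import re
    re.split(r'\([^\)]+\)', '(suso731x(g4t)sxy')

Matches to split on: at [0:14] → '(suso731x(g4t)'.
Splitting on the pattern gives 2 pieces.

['', 'sxy']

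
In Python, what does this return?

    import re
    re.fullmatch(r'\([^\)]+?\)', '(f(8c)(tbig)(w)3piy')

`fullmatch` succeeds only if the pattern covers the string from start to end.
Here the pattern can't cover the whole string, so the call returns None.

None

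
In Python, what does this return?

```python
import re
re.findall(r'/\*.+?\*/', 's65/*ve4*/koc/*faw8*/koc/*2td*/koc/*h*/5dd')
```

['/*ve4*/', '/*faw8*/', '/*2td*/', '/*h*/']

Since nothing is captured, `findall` lists the 4 matched substrings directly.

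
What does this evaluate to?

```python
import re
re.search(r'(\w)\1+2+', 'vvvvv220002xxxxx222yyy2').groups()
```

The backreference `\1` re-matches whatever the first group consumed, character for character.
`re.search` tries every starting position until one works.
The match spans [0:7] → 'vvvvv22'.
Captured: group 1 = 'v'.

('v',)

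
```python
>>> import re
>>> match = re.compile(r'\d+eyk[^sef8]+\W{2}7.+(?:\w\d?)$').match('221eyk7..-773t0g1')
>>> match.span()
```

(0, 17)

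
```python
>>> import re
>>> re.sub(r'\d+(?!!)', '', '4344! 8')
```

`(?!…)`/`(?<!…)` only lets a position through if the neighbouring text does NOT match; no characters are consumed.
Matches: at [0:3] → '434'; at [6:7] → '8'.
`sub` substitutes '' at each match site.

'4! '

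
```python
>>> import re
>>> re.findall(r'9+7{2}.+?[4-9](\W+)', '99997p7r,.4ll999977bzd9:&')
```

Pattern: one or more of a literal '9', then exactly 2 of a literal '7', then one or more of any character (lazy); then a character in [4-9]; then one or more of a non-word character (captured).
Matches: at [13:25] match '999977bzd9:&', group 1 = ':&'.
One capturing group, so `findall` returns just the captured substring from the one match — 1 in all.

[':&']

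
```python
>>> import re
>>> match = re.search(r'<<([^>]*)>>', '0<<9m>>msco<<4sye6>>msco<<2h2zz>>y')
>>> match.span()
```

(1, 7)

`search` walks the string left to right and returns the first match it finds.
The match spans [1:7] → '<<9m>>'.
Captured: group 1 = '9m'.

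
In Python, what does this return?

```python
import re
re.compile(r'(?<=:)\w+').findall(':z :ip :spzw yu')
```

Because the assertion is zero-width, the text it checks is not consumed and won't appear in the result.
Matches: at [1:2] → 'z'; at [4:6] → 'ip'; at [8:12] → 'spzw'.
No capturing groups, so `findall` returns the 3 full match strings.

['z', 'ip', 'spzw']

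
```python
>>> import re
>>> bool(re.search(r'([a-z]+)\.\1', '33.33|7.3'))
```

`\1` has to match the exact text group 1 already captured.
`re.search` tries every starting position until one works.
Here nothing in the string fits, so the call returns None, and `bool(None)` is False.

False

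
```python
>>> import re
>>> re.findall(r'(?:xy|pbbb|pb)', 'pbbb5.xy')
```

Alternation isn't longest-match — the leftmost alternative that fits at this position is chosen.
Matches: at [0:4] → 'pbbb'; at [6:8] → 'xy'.
No capturing groups, so `findall` returns the 2 full match strings.

['pbbb', 'xy']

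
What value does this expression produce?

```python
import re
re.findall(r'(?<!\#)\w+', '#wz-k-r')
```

['z', 'k', 'r']

Because the assertion is negative and zero-width, positions next to the forbidden text are skipped.
Scanning left to right: at [2:3] → 'z'; at [4:5] → 'k'; at [6:7] → 'r'.
No capturing groups, so `findall` returns the 3 full match strings.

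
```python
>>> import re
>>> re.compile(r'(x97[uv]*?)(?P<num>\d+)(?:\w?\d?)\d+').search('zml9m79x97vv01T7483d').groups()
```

('x97vv', '01')

Pattern: the literal 'x97', then zero or more of one of [uv] (lazy) (captured); then one or more of a digit (captured as 'num'); then optionally a word character, then optionally a digit (non-capturing group); then one or more of a digit.
Unlike `match`, `search` isn't anchored — it looks for the pattern anywhere in the string.
The match spans [7:19] → 'x97vv01T7483'.
Captured: group 1 = 'x97vv', group 2 = '01'.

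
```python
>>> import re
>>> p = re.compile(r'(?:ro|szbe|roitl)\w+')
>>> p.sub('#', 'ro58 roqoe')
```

'# #'

Each match is replaced by '#'.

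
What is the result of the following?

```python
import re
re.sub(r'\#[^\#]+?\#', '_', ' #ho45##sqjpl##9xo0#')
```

' ___'

Matches: at [1:7] → '#ho45#'; at [7:14] → '#sqjpl#'; at [14:20] → '#9xo0#'.
Every occurrence is swapped for '_'.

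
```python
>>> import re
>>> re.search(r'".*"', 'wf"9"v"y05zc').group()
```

The match spans [2:7] → '"9"v"'.

'"9"v"'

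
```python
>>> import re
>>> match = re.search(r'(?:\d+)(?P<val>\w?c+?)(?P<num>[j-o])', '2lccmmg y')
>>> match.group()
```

'2lccm'

This matches one or more of a digit (non-capturing group); then optionally a word character, then one or more of the literal 'c' (lazy) (captured as 'val'); then a character in [j-o] (captured as 'num').
`search` walks the string left to right and returns the first match it finds.
The match spans [0:5] → '2lccm'.
Captured: group 1 = 'lcc', group 2 = 'm'.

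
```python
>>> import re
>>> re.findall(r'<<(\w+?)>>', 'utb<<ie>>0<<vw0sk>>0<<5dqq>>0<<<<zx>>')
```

['ie', 'vw0sk', '5dqq', 'zx']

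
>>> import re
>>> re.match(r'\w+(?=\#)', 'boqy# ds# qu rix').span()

Because the assertion is zero-width, the text it checks is not consumed and won't appear in the result.
`match` is anchored at position 0; if the pattern doesn't fit there, it returns None.
The match spans [0:4] → 'boqy'.

(0, 4)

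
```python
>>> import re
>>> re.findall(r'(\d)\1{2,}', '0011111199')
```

['1']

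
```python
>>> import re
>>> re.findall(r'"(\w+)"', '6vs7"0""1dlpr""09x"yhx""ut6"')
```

['0', '1dlpr', '09x', 'ut6']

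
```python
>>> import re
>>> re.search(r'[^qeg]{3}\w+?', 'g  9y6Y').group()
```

The `?` after the quantifier makes it lazy — it takes as little as possible before letting the rest of the pattern try.
The match spans [1:5] → '  9y'.

'  9y'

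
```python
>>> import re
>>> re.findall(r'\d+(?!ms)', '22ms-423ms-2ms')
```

['2', '42']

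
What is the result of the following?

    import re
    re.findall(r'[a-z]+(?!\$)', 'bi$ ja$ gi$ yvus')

`(?!…)`/`(?<!…)` only lets a position through if the neighbouring text does NOT match; no characters are consumed.
`findall` yields the raw match text (4 of them) because the pattern has no groups.

['b', 'j', 'g', 'yvus']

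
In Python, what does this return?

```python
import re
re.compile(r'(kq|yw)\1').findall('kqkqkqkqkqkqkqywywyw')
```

`\1` is not a pattern — it's the concrete string captured by group 1, re-applied verbatim.
With a single group, `findall` returns only what that group captured — 4 items.

['kq', 'kq', 'kq', 'yw']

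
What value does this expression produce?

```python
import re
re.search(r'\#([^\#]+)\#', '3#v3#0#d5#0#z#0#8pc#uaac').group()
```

'#v3#'

Unlike `match`, `search` isn't anchored — it looks for the pattern anywhere in the string.
The match spans [1:5] → '#v3#'.
Captured: group 1 = 'v3'.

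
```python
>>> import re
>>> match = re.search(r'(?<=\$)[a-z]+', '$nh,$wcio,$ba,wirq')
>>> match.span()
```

Because the assertion is zero-width, the text it checks is not consumed and won't appear in the result.
The match spans [1:3] → 'nh'.

(1, 3)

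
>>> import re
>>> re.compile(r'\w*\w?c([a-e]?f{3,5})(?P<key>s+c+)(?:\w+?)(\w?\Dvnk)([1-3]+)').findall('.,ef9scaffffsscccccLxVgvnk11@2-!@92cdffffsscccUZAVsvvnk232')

[('affff', 'ssccccc', 'Vgvnk', '11'), ('dffff', 'ssccc', 'svvnk', '232')]

The pattern matches zero or more of a word character, then optionally a word character, then the literal 'c'; then optionally a character in [a-e], then 3 to 5 of a literal 'f' (captured); then one or more of a literal 's', then one or more of the literal 'c' (captured as 'key'); then one or more of a word character (lazy) (non-capturing group); then optionally a word character, then a non-digit, then the literal 'vnk' (captured); then one or more of a character in [1-3] (captured).
The `?` after the quantifier makes it lazy — it takes as little as possible before letting the rest of the pattern try.
Scanning left to right: at [2:28] match 'ef9scaffffsscccccLxVgvnk11', groups = ('affff', 'ssccccc', 'Vgvnk', '11'); at [33:58] match '92cdffffsscccUZAVsvvnk232', groups = ('dffff', 'ssccc', 'svvnk', '232').
With 4 capturing groups, `findall` returns a 4-tuple per match.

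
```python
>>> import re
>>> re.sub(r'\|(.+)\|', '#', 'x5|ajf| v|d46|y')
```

'x5#y'

Matches: at [2:14] → '|ajf| v|d46|'.
Every occurrence is swapped for '#'.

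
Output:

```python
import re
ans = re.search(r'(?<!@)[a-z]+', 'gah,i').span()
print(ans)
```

(0, 3)

`(?!…)`/`(?<!…)` only lets a position through if the neighbouring text does NOT match; no characters are consumed.
`re.search` tries every starting position until one works.
The match spans [0:3] → 'gah'.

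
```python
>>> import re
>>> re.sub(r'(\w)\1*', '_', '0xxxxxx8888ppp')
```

After group 1 captures some text, `\1` only succeeds where that same text appears again.
Matches: at [0:1] → '0'; at [1:7] → 'xxxxxx'; at [7:11] → '8888'; at [11:14] → 'ppp'.
Each match is replaced by '_'.

'____'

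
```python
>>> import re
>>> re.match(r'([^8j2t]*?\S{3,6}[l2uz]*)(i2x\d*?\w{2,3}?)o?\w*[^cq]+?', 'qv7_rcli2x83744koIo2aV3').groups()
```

The match spans [0:23] → 'qv7_rcli2x83744koIo2aV3'.
Captured: group 1 = 'qv7_rcl', group 2 = 'i2x83'.

('qv7_rcl', 'i2x83')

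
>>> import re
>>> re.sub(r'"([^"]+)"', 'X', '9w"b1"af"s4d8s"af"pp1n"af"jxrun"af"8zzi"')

'9wXafXafXafXafX'

Matches: at [2:6] → '"b1"'; at [8:15] → '"s4d8s"'; at [17:23] → '"pp1n"'; at [25:32] → '"jxrun"'; at [34:40] → '"8zzi"'.
`sub` substitutes 'X' at each match site.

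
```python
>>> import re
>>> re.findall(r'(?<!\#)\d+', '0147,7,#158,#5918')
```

Because the assertion is negative and zero-width, positions next to the forbidden text are skipped.
Walking the string: at [0:4] → '0147'; at [5:6] → '7'; at [9:11] → '58'; at [14:17] → '918'.
`findall` yields the raw match text (4 of them) because the pattern has no groups.

['0147', '7', '58', '918']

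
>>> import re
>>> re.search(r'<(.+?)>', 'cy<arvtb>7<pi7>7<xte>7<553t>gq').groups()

('arvtb',)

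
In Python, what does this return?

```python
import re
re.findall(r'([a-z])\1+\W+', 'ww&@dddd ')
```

['w', 'd']

A backreference is literal: `\1` must see the identical characters the first group matched.
Matches: at [0:4] match 'ww&@', group 1 = 'w'; at [4:9] match 'dddd ', group 1 = 'd'.
With a single group, `findall` returns only what that group captured — 2 items.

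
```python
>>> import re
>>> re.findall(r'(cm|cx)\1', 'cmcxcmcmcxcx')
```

After group 1 captures some text, `\1` only succeeds where that same text appears again.
Scanning left to right: at [4:8] match 'cmcm', group 1 = 'cm'; at [8:12] match 'cxcx', group 1 = 'cx'.
Because there's exactly one group, `findall` drops the full match and keeps group 1 from each hit.

['cm', 'cx']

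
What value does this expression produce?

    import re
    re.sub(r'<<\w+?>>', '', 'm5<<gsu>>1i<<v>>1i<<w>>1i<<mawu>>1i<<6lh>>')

Matches: at [2:9] → '<<gsu>>'; at [11:16] → '<<v>>'; at [18:23] → '<<w>>'; at [25:33] → '<<mawu>>'; at [35:42] → '<<6lh>>'.
Each match is replaced by ''.

'm51i1i1i1i'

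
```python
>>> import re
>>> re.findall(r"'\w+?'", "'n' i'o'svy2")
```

`findall` yields the raw match text (2 of them) because the pattern has no groups.

["'n'", "'o'"]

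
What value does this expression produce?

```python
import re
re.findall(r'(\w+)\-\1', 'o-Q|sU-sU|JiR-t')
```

['sU']

`\1` has to match the exact text group 1 already captured.
Scanning left to right: at [4:9] match 'sU-sU', group 1 = 'sU'.
With a single group, `findall` returns only what that group captured — 1 item.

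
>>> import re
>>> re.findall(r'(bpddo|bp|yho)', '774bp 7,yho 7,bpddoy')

['bp', 'yho', 'bpddo']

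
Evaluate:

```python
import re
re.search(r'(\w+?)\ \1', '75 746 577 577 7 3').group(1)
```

The match spans [7:14] → '577 577'.
Captured: group 1 = '577'.

'577'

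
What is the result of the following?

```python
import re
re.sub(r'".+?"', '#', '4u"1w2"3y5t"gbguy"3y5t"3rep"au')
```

'4u#3y5t#3y5t#au'

A non-greedy quantifier consumes as few characters as it can — just enough that the remainder of the pattern still matches from where it stops; whatever follows it matches normally.
Matches: at [2:7] → '"1w2"'; at [11:18] → '"gbguy"'; at [22:28] → '"3rep"'.
Every occurrence is swapped for '#'.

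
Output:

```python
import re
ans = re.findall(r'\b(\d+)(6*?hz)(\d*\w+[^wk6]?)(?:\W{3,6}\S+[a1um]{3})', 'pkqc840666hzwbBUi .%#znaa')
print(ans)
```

[]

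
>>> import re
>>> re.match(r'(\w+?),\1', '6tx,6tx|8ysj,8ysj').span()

(0, 7)

`re.match` won't scan ahead — the pattern has to work from the very first character.
The match spans [0:7] → '6tx,6tx'.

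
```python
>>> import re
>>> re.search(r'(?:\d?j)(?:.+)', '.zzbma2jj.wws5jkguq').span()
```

(6, 19)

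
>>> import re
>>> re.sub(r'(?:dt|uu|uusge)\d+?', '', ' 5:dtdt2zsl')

' 5:dtzsl'

Matches: at [5:8] → 'dt2'.
Every occurrence is swapped for ''.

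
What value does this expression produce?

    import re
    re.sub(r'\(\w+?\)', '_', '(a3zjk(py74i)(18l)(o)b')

'(a3zjk___b'

Matches: at [6:13] → '(py74i)'; at [13:18] → '(18l)'; at [18:21] → '(o)'.
Every occurrence is swapped for '_'.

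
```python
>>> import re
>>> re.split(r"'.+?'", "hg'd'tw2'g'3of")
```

['hg', 'tw2', '3of']

The `?` after the quantifier makes it lazy — it takes as little as possible before letting the rest of the pattern try.
Each match becomes a cut point; 3 segments remain.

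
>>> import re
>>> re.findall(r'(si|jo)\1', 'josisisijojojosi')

After group 1 captures some text, `\1` only succeeds where that same text appears again.
One capturing group, so `findall` returns just the captured substring from each match — 2 in all.

['si', 'jo']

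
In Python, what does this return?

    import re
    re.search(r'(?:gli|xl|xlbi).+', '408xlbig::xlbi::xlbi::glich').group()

The match spans [3:27] → 'xlbig::xlbi::xlbi::glich'.

'xlbig::xlbi::xlbi::glich'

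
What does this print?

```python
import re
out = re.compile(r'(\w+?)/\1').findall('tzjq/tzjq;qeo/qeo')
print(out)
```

['tzjq', 'qeo']

`\1` is not a pattern — it's the concrete string captured by group 1, re-applied verbatim.
One capturing group, so `findall` returns just the captured substring from each match — 2 in all.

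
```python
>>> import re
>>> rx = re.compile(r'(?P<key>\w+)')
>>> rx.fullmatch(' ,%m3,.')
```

None

`re.fullmatch` is like wrapping the pattern in `^…$` (in single-line mode).
Here the string isn't matched end-to-end, so the call returns None.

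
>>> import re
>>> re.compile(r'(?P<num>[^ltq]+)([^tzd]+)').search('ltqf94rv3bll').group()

This matches one or more of any character except [ltq] (captured as 'num'); then one or more of any character except [tzd] (captured).
`re.search` scans for the first position where the pattern succeeds.
The match spans [3:12] → 'f94rv3bll'.
Captured: group 1 = 'f94rv3b', group 2 = 'll'.

'f94rv3bll'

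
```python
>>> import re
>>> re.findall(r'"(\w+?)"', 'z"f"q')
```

['f']

`findall` collects group 1 from the one match (1 total).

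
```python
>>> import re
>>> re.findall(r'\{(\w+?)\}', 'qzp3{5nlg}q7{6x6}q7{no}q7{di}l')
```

['5nlg', '6x6', 'no', 'di']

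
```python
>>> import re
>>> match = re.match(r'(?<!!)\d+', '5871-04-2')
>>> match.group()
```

'5871'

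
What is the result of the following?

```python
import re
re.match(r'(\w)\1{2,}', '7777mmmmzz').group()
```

The backreference `\1` re-matches whatever the first group consumed, character for character.
`re.match` won't scan ahead — the pattern has to work from the very first character.
The match spans [0:4] → '7777'.
Captured: group 1 = '7'.

'7777'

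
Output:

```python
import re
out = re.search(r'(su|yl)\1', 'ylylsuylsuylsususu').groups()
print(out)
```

The match spans [0:4] → 'ylyl'.
Captured: group 1 = 'yl'.

('yl',)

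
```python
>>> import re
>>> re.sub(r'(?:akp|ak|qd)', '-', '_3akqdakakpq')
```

The regex engine tests alternatives in the order written; an earlier branch that matches wins even if a later one would match more.
Each match is replaced by '-'.

'_3----q'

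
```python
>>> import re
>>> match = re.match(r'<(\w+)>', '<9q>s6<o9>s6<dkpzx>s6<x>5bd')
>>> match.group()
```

'<9q>'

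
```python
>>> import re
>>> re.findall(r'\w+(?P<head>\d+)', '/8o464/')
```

The pattern matches one or more of a word character; then one or more of a digit (captured as 'head').
With a single group, `findall` returns only what that group captured — 1 item.

['4']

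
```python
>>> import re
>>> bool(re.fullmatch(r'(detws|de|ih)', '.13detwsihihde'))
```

`re.fullmatch` requires the pattern to consume the entire string.
Here the string isn't matched end-to-end, so the call returns None, and `bool(None)` is False.

False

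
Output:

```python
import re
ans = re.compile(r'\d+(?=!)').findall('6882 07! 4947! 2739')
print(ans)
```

The `(?=…)`/`(?<=…)` assertion just peeks at neighbouring text; it doesn't advance the match position.
No capturing groups, so `findall` returns the 2 full match strings.

['07', '4947']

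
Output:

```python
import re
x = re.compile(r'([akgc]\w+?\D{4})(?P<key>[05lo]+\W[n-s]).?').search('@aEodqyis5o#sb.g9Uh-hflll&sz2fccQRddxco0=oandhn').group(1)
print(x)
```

aEodqyis

The pattern matches one of [akgc], then one or more of a word character (lazy), then exactly 4 of a non-digit (captured); then one or more of one of [05lo], then a non-word character, then a character in [n-s] (captured as 'key'); then optionally any character.
Unlike `match`, `search` isn't anchored — it looks for the pattern anywhere in the string.
The match spans [1:14] → 'aEodqyis5o#sb'.
Captured: group 1 = 'aEodqyis', group 2 = '5o#s'.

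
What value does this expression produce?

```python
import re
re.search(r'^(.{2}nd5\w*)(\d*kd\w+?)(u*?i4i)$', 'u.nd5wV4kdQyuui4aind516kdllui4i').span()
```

(0, 31)

The pattern matches anchored at the start of the string; then exactly 2 of any character, then the literal 'nd5', then zero or more of a word character (captured); then zero or more of a digit, then the literal 'kd', then one or more of a word character (lazy) (captured); then zero or more of the literal 'u' (lazy), then the literal 'i4i' (captured); then anchored at the end.
The match spans [0:31] → 'u.nd5wV4kdQyuui4aind516kdllui4i'.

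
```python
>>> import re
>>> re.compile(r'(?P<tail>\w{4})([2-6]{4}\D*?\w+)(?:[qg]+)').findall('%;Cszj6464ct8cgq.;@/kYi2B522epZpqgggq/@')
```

[('Cszj', '6464ct8cg')]

The pattern matches exactly 4 of a word character (captured as 'tail'); then exactly 4 of a character in [2-6], then zero or more of a non-digit (lazy), then one or more of a word character (captured); then one or more of one of [qg] (non-capturing group).
2 groups means the one result is a tuple of 2 captured strings — 1 here.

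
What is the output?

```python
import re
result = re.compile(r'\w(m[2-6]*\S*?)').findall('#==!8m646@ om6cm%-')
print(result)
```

Because the quantifier is non-greedy, it stops expanding at the earliest point where the rest of the pattern can succeed.
Because there's exactly one group, `findall` drops the full match and keeps group 1 from each hit.

['m646', 'm6', 'm']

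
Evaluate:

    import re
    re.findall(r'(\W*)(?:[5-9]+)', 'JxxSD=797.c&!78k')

['=', '&!']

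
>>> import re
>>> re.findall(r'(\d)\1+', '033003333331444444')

After group 1 captures some text, `\1` only succeeds where that same text appears again.
Scanning left to right: at [1:3] match '33', group 1 = '3'; at [3:5] match '00', group 1 = '0'; at [5:11] match '333333', group 1 = '3'; at [12:18] match '444444', group 1 = '4'.
`findall` collects group 1 from each match (4 total).

['3', '0', '3', '4']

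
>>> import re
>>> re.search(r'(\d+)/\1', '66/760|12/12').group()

`\1` has to match the exact text group 1 already captured.
The match spans [7:12] → '12/12'.

'12/12'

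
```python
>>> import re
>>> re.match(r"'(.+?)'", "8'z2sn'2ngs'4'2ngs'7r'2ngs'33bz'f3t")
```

None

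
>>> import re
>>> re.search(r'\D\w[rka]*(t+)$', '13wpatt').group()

This matches a non-digit, then a word character, then zero or more of one of [rka]; then one or more of a literal 't' (captured); then anchored at the end.
`re.search` tries every starting position until one works.
The match spans [2:7] → 'wpatt'.
Captured: group 1 = 'tt'.

'wpatt'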